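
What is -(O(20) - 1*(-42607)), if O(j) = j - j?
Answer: -42607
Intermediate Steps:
O(j) = 0
-(O(20) - 1*(-42607)) = -(0 - 1*(-42607)) = -(0 + 42607) = -1*42607 = -42607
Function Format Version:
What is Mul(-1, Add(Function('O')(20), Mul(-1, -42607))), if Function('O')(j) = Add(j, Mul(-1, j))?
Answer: -42607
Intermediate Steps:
Function('O')(j) = 0
Mul(-1, Add(Function('O')(20), Mul(-1, -42607))) = Mul(-1, Add(0, Mul(-1, -42607))) = Mul(-1, Add(0, 42607)) = Mul(-1, 42607) = -42607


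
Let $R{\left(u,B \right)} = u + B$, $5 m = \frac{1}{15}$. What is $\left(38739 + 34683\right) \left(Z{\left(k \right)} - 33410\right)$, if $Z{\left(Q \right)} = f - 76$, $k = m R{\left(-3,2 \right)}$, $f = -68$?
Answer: $-2463601788$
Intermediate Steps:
$m = \frac{1}{75}$ ($m = \frac{1}{5 \cdot 15} = \frac{1}{5} \cdot \frac{1}{15} = \frac{1}{75} \approx 0.013333$)
$R{\left(u,B \right)} = B + u$
$k = - \frac{1}{75}$ ($k = \frac{2 - 3}{75} = \frac{1}{75} \left(-1\right) = - \frac{1}{75} \approx -0.013333$)
$Z{\left(Q \right)} = -144$ ($Z{\left(Q \right)} = -68 - 76 = -144$)
$\left(38739 + 34683\right) \left(Z{\left(k \right)} - 33410\right) = \left(38739 + 34683\right) \left(-144 - 33410\right) = 73422 \left(-33554\right) = -2463601788$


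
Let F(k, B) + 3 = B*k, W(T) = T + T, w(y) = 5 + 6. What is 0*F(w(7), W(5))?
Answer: 0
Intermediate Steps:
w(y) = 11
W(T) = 2*T
F(k, B) = -3 + B*k
0*F(w(7), W(5)) = 0*(-3 + (2*5)*11) = 0*(-3 + 10*11) = 0*(-3 + 110) = 0*107 = 0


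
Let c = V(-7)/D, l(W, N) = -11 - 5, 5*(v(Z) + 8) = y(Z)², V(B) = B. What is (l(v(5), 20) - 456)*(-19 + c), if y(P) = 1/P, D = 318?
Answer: 1427564/159 ≈ 8978.4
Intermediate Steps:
v(Z) = -8 + 1/(5*Z²) (v(Z) = -8 + (1/Z)²/5 = -8 + 1/(5*Z²))
l(W, N) = -16
c = -7/318 ≈ -0.022013
(l(v(5), 20) - 456)*(-19 + c) = (-16 - 456)*(-19 - 7/318) = -472*(-6049/318) = 1427564/159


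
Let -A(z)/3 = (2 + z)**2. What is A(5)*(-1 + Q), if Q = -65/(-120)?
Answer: 539/8 ≈ 67.375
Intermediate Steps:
A(z) = -3*(2 + z)**2
Q = 13/24 (Q = -65*(-1/120) = 13/24 ≈ 0.54167)
A(5)*(-1 + Q) = (-3*(2 + 5)**2)*(-1 + 13/24) = -3*7**2*(-11/24) = -3*49*(-11/24) = -147*(-11/24) = 539/8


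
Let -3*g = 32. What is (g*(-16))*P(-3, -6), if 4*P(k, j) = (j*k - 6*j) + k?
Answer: 2176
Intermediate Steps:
P(k, j) = -3*j/2 + k/4 + j*k/4 (P(k, j) = ((j*k - 6*j) + k)/4 = ((-6*j + j*k) + k)/4 = (k - 6*j + j*k)/4 = -3*j/2 + k/4 + j*k/4)
g = -32/3 (g = -1/3*32 = -32/3 ≈ -10.667)
(g*(-16))*P(-3, -6) = (-32/3*(-16))*(-3/2*(-6) + (1/4)*(-3) + (1/4)*(-6)*(-3)) = 512*(9 - 3/4 + 9/2)/3 = (512/3)*(51/4) = 2176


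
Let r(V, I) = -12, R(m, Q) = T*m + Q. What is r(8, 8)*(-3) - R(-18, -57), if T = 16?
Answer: 381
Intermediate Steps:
R(m, Q) = Q + 16*m (R(m, Q) = 16*m + Q = Q + 16*m)
r(8, 8)*(-3) - R(-18, -57) = -12*(-3) - (-57 + 16*(-18)) = 36 - (-57 - 288) = 36 - 1*(-345) = 36 + 345 = 381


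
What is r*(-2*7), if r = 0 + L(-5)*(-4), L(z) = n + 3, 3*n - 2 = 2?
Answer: 728/3 ≈ 242.67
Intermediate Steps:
n = 4/3 (n = 2/3 + (1/3)*2 = 2/3 + 2/3 = 4/3 ≈ 1.3333)
L(z) = 13/3 (L(z) = 4/3 + 3 = 13/3)
r = -52/3 (r = 0 + (13/3)*(-4) = 0 - 52/3 = -52/3 ≈ -17.333)
r*(-2*7) = -(-104)*7/3 = -52/3*(-14) = 728/3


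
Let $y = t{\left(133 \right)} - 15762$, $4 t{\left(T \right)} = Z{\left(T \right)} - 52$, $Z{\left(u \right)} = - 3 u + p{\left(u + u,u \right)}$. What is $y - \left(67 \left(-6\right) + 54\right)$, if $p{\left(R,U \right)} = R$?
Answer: $- \frac{61841}{4} \approx -15460.0$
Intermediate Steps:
$Z{\left(u \right)} = - u$ ($Z{\left(u \right)} = - 3 u + \left(u + u\right) = - 3 u + 2 u = - u$)
$t{\left(T \right)} = -13 - \frac{T}{4}$ ($t{\left(T \right)} = \frac{- T - 52}{4} = \frac{-52 - T}{4} = -13 - \frac{T}{4}$)
$y = - \frac{63233}{4}$ ($y = \left(-13 - \frac{133}{4}\right) - 15762 = - \frac{185}{4} - 15762 = - \frac{63233}{4} \approx -15808.0$)
$y - \left(67 \left(-6\right) + 54\right) = - \frac{63233}{4} - \left(67 \left(-6\right) + 54\right) = - \frac{63233}{4} - \left(-402 + 54\right) = - \frac{63233}{4} - -348 = - \frac{63233}{4} + 348 = - \frac{61841}{4}$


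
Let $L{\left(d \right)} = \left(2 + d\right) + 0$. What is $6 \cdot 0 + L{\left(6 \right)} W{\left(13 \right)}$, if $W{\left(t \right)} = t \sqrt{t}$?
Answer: $104 \sqrt{13} \approx 374.98$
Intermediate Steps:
$L{\left(d \right)} = 2 + d$
$W{\left(t \right)} = t^{\frac{3}{2}}$
$6 \cdot 0 + L{\left(6 \right)} W{\left(13 \right)} = 6 \cdot 0 + \left(2 + 6\right) 13^{\frac{3}{2}} = 0 + 8 \cdot 13 \sqrt{13} = 0 + 104 \sqrt{13} = 104 \sqrt{13}$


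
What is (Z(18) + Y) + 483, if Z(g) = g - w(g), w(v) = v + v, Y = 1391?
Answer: 1856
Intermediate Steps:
w(v) = 2*v
Z(g) = -g (Z(g) = g - 2*g = -g)
(Z(18) + Y) + 483 = (-1*18 + 1391) + 483 = (-18 + 1391) + 483 = 1373 + 483 = 1856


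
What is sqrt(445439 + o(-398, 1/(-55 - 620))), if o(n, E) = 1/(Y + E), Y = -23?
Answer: sqrt(107376034220714)/15526 ≈ 667.41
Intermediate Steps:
o(n, E) = 1/(-23 + E)
sqrt(445439 + o(-398, 1/(-55 - 620))) = sqrt(445439 + 1/(-23 + 1/(-55 - 620))) = sqrt(445439 + 1/(-23 + 1/(-675))) = sqrt(445439 + 1/(-23 - 1/675)) = sqrt(445439 + 1/(-15526/675)) = sqrt(445439 - 675/15526) = sqrt(6915885239/15526) = sqrt(107376034220714)/15526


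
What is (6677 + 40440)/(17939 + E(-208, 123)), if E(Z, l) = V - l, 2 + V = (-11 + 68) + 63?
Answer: 6731/2562 ≈ 2.6272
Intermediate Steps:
V = 118 (V = -2 + ((-11 + 68) + 63) = -2 + (57 + 63) = -2 + 120 = 118)
E(Z, l) = 118 - l
(6677 + 40440)/(17939 + E(-208, 123)) = (6677 + 40440)/(17939 + (118 - 1*123)) = 47117/(17939 + (118 - 123)) = 47117/(17939 - 5) = 47117/17934 = 47117*(1/17934) = 6731/2562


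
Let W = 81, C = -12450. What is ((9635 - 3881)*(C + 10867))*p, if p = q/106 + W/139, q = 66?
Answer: -80884208160/7367 ≈ -1.0979e+7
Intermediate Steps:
p = 8880/7367 (p = 66/106 + 81/139 = 66*(1/106) + 81*(1/139) = 33/53 + 81/139 = 8880/7367 ≈ 1.2054)
((9635 - 3881)*(C + 10867))*p = ((9635 - 3881)*(-12450 + 10867))*(8880/7367) = (5754*(-1583))*(8880/7367) = -9108582*8880/7367 = -80884208160/7367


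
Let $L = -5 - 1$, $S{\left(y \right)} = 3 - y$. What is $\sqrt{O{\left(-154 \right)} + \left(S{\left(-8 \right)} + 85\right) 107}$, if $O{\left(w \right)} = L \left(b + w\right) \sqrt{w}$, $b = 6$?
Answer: $2 \sqrt{2568 + 222 i \sqrt{154}} \approx 112.55 + 48.953 i$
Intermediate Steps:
$L = -6$
$O{\left(w \right)} = \sqrt{w} \left(-36 - 6 w\right)$ ($O{\left(w \right)} = - 6 \left(6 + w\right) \sqrt{w} = \left(-36 - 6 w\right) \sqrt{w} = \sqrt{w} \left(-36 - 6 w\right)$)
$\sqrt{O{\left(-154 \right)} + \left(S{\left(-8 \right)} + 85\right) 107} = \sqrt{6 \sqrt{-154} \left(-6 - -154\right) + \left(\left(3 - -8\right) + 85\right) 107} = \sqrt{6 i \sqrt{154} \left(-6 + 154\right) + \left(\left(3 + 8\right) + 85\right) 107} = \sqrt{6 i \sqrt{154} \cdot 148 + \left(11 + 85\right) 107} = \sqrt{888 i \sqrt{154} + 96 \cdot 107} = \sqrt{888 i \sqrt{154} + 10272} = \sqrt{10272 + 888 i \sqrt{154}}$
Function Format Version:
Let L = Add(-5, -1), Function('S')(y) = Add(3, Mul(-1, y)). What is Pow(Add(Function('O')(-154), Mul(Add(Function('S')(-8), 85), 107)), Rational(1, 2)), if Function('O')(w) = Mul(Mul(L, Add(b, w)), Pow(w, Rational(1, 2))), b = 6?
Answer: Mul(2, Pow(Add(2568, Mul(222, I, Pow(154, Rational(1, 2)))), Rational(1, 2))) ≈ Add(112.55, Mul(48.953, I))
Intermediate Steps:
L = -6
Function('O')(w) = Mul(Pow(w, Rational(1, 2)), Add(-36, Mul(-6, w))) (Function('O')(w) = Mul(Mul(-6, Add(6, w)), Pow(w, Rational(1, 2))) = Mul(Add(-36, Mul(-6, w)), Pow(w, Rational(1, 2))) = Mul(Pow(w, Rational(1, 2)), Add(-36, Mul(-6, w))))
Pow(Add(Function('O')(-154), Mul(Add(Function('S')(-8), 85), 107)), Rational(1, 2)) = Pow(Add(Mul(6, Pow(-154, Rational(1, 2)), Add(-6, Mul(-1, -154))), Mul(Add(Add(3, Mul(-1, -8)), 85), 107)), Rational(1, 2)) = Pow(Add(Mul(6, Mul(I, Pow(154, Rational(1, 2))), Add(-6, 154)), Mul(Add(Add(3, 8), 85), 107)), Rational(1, 2)) = Pow(Add(Mul(6, Mul(I, Pow(154, Rational(1, 2))), 148), Mul(Add(11, 85), 107)), Rational(1, 2)) = Pow(Add(Mul(888, I, Pow(154, Rational(1, 2))), Mul(96, 107)), Rational(1, 2)) = Pow(Add(Mul(888, I, Pow(154, Rational(1, 2))), 10272), Rational(1, 2)) = Pow(Add(10272, Mul(888, I, Pow(154, Rational(1, 2)))), Rational(1, 2))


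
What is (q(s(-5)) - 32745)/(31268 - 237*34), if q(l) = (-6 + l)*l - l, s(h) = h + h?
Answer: -6515/4642 ≈ -1.4035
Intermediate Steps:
s(h) = 2*h
q(l) = -l + l*(-6 + l) (q(l) = l*(-6 + l) - l = -l + l*(-6 + l))
(q(s(-5)) - 32745)/(31268 - 237*34) = ((2*(-5))*(-7 + 2*(-5)) - 32745)/(31268 - 237*34) = (-10*(-7 - 10) - 32745)/(31268 - 8058) = (-10*(-17) - 32745)/23210 = (170 - 32745)*(1/23210) = -32575*1/23210 = -6515/4642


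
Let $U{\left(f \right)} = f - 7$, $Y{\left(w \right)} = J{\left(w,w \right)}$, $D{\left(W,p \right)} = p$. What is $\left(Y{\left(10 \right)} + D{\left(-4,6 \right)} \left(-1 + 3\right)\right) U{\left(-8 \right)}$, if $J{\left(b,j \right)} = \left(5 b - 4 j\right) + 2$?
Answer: $-360$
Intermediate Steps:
$J{\left(b,j \right)} = 2 - 4 j + 5 b$ ($J{\left(b,j \right)} = \left(- 4 j + 5 b\right) + 2 = 2 - 4 j + 5 b$)
$Y{\left(w \right)} = 2 + w$ ($Y{\left(w \right)} = 2 - 4 w + 5 w = 2 + w$)
$U{\left(f \right)} = -7 + f$ ($U{\left(f \right)} = f - 7 = -7 + f$)
$\left(Y{\left(10 \right)} + D{\left(-4,6 \right)} \left(-1 + 3\right)\right) U{\left(-8 \right)} = \left(\left(2 + 10\right) + 6 \left(-1 + 3\right)\right) \left(-7 - 8\right) = \left(12 + 6 \cdot 2\right) \left(-15\right) = \left(12 + 12\right) \left(-15\right) = 24 \left(-15\right) = -360$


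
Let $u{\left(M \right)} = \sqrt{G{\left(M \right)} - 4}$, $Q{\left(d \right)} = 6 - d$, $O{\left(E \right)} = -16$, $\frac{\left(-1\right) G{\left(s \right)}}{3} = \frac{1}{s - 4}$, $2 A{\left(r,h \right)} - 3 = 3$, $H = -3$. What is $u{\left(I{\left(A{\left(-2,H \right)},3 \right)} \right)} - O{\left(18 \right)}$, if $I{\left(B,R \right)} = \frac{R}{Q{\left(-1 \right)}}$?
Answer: $16 + \frac{i \sqrt{79}}{5} \approx 16.0 + 1.7776 i$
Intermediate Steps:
$A{\left(r,h \right)} = 3$ ($A{\left(r,h \right)} = \frac{3}{2} + \frac{1}{2} \cdot 3 = \frac{3}{2} + \frac{3}{2} = 3$)
$G{\left(s \right)} = - \frac{3}{-4 + s}$ ($G{\left(s \right)} = - \frac{3}{s - 4} = - \frac{3}{-4 + s}$)
$I{\left(B,R \right)} = \frac{R}{7}$ ($I{\left(B,R \right)} = \frac{R}{6 - -1} = \frac{R}{6 + 1} = \frac{R}{7}$)
$u{\left(M \right)} = \sqrt{-4 - \frac{3}{-4 + M}}$ ($u{\left(M \right)} = \sqrt{- \frac{3}{-4 + M} - 4} = \sqrt{-4 - \frac{3}{-4 + M}}$)
$u{\left(I{\left(A{\left(-2,H \right)},3 \right)} \right)} - O{\left(18 \right)} = \sqrt{\frac{13 - 4 \cdot \frac{1}{7} \cdot 3}{-4 + \frac{1}{7} \cdot 3}} - -16 = \sqrt{\frac{13 - \frac{12}{7}}{-4 + \frac{3}{7}}} + 16 = \sqrt{\frac{13 - \frac{12}{7}}{- \frac{25}{7}}} + 16 = \sqrt{\left(- \frac{7}{25}\right) \frac{79}{7}} + 16 = \sqrt{- \frac{79}{25}} + 16 = \frac{i \sqrt{79}}{5} + 16 = 16 + \frac{i \sqrt{79}}{5}$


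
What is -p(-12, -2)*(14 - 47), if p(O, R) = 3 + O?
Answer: -297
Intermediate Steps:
-p(-12, -2)*(14 - 47) = -(3 - 12)*(14 - 47) = -(-9)*(-33) = -1*297 = -297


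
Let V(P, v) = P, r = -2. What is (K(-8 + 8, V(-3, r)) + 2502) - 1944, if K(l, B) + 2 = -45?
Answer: 511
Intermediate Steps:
K(l, B) = -47 (K(l, B) = -2 - 45 = -47)
(K(-8 + 8, V(-3, r)) + 2502) - 1944 = (-47 + 2502) - 1944 = 2455 - 1944 = 511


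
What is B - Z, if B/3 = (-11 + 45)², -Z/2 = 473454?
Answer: 950376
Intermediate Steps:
Z = -946908 (Z = -2*473454 = -946908)
B = 3468 (B = 3*(-11 + 45)² = 3*34² = 3*1156 = 3468)
B - Z = 3468 - 1*(-946908) = 3468 + 946908 = 950376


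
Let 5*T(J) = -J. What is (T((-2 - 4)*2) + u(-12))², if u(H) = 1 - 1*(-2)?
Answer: 729/25 ≈ 29.160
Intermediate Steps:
T(J) = -J/5 (T(J) = (-J)/5 = -J/5)
u(H) = 3 (u(H) = 1 + 2 = 3)
(T((-2 - 4)*2) + u(-12))² = (-(-2 - 4)*2/5 + 3)² = (-(-6)*2/5 + 3)² = (-⅕*(-12) + 3)² = (12/5 + 3)² = (27/5)² = 729/25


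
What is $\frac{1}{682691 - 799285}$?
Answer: $- \frac{1}{116594} \approx -8.5768 \cdot 10^{-6}$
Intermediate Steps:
$\frac{1}{682691 - 799285} = \frac{1}{-116594} = - \frac{1}{116594}$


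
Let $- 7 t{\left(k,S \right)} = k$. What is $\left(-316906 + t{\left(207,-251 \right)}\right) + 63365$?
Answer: $- \frac{1774994}{7} \approx -2.5357 \cdot 10^{5}$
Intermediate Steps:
$t{\left(k,S \right)} = - \frac{k}{7}$
$\left(-316906 + t{\left(207,-251 \right)}\right) + 63365 = \left(-316906 - \frac{207}{7}\right) + 63365 = - \frac{2218549}{7} + 63365 = - \frac{1774994}{7}$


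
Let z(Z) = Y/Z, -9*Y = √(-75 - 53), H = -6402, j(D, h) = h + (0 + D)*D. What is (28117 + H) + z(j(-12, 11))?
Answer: 21715 - 8*I*√2/1395 ≈ 21715.0 - 0.0081102*I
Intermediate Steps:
j(D, h) = h + D² (j(D, h) = h + D*D = h + D²)
Y = -8*I*√2/9 (Y = -√(-75 - 53)/9 = -8*I*√2/9 ≈ -1.2571*I)
z(Z) = -8*I*√2/(9*Z) (z(Z) = (-8*I*√2/9)/Z = -8*I*√2/(9*Z))
(28117 + H) + z(j(-12, 11)) = (28117 - 6402) - 8*I*√2/(9*(11 + (-12)²)) = 21715 - 8*I*√2/(9*(11 + 144)) = 21715 - 8/9*I*√2/155 = 21715 - 8/9*I*√2*1/155 = 21715 - 8*I*√2/1395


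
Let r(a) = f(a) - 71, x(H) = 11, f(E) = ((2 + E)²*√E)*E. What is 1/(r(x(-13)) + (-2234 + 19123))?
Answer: 16818/244830433 - 1859*√11/244830433 ≈ 4.3509e-5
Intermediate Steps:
f(E) = E^(3/2)*(2 + E)² (f(E) = (√E*(2 + E)²)*E = E^(3/2)*(2 + E)²)
r(a) = -71 + a^(3/2)*(2 + a)² (r(a) = a^(3/2)*(2 + a)² - 71 = -71 + a^(3/2)*(2 + a)²)
1/(r(x(-13)) + (-2234 + 19123)) = 1/((-71 + 11^(3/2)*(2 + 11)²) + (-2234 + 19123)) = 1/((-71 + (11*√11)*13²) + 16889) = 1/((-71 + (11*√11)*169) + 16889) = 1/((-71 + 1859*√11) + 16889) = 1/(16818 + 1859*√11)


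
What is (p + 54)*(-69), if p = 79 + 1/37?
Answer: -339618/37 ≈ -9178.9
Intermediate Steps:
p = 2924/37 (p = 79 + 1/37 = 2924/37 ≈ 79.027)
(p + 54)*(-69) = (2924/37 + 54)*(-69) = (4922/37)*(-69) = -339618/37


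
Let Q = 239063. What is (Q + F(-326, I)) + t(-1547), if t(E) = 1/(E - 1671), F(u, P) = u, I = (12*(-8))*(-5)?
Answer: 768255665/3218 ≈ 2.3874e+5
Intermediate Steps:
I = 480 (I = -96*(-5) = 480)
t(E) = 1/(-1671 + E)
(Q + F(-326, I)) + t(-1547) = (239063 - 326) + 1/(-1671 - 1547) = 238737 + 1/(-3218) = 238737 - 1/3218 = 768255665/3218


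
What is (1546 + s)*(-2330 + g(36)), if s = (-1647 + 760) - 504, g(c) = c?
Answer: -355570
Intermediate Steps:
s = -1391 (s = -887 - 504 = -1391)
(1546 + s)*(-2330 + g(36)) = (1546 - 1391)*(-2330 + 36) = 155*(-2294) = -355570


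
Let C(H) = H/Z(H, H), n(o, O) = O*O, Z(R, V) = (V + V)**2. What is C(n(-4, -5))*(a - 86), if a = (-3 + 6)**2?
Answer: -77/100 ≈ -0.77000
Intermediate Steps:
Z(R, V) = 4*V**2 (Z(R, V) = (2*V)**2 = 4*V**2)
n(o, O) = O**2
C(H) = 1/(4*H) (C(H) = H/((4*H**2)) = H*(1/(4*H**2)) = 1/(4*H))
a = 9 (a = 3**2 = 9)
C(n(-4, -5))*(a - 86) = (1/(4*((-5)**2)))*(9 - 86) = ((1/4)/25)*(-77) = ((1/4)*(1/25))*(-77) = (1/100)*(-77) = -77/100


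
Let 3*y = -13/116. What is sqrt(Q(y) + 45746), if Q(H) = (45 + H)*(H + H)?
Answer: sqrt(5539616762)/348 ≈ 213.88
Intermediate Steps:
y = -13/348 (y = (-13/116)/3 = (-13*1/116)/3 = (1/3)*(-13/116) = -13/348 ≈ -0.037356)
Q(H) = 2*H*(45 + H) (Q(H) = (45 + H)*(2*H) = 2*H*(45 + H))
sqrt(Q(y) + 45746) = sqrt(2*(-13/348)*(45 - 13/348) + 45746) = sqrt(2*(-13/348)*(15647/348) + 45746) = sqrt(-203411/60552 + 45746) = sqrt(2769808381/60552) = sqrt(5539616762)/348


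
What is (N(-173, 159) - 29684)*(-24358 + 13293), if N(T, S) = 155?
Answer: 326738385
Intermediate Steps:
(N(-173, 159) - 29684)*(-24358 + 13293) = (155 - 29684)*(-24358 + 13293) = -29529*(-11065) = 326738385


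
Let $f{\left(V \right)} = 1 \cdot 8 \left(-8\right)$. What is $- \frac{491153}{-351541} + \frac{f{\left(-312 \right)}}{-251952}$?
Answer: $\frac{7735592455}{5535716127} \approx 1.3974$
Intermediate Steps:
$f{\left(V \right)} = -64$ ($f{\left(V \right)} = 8 \left(-8\right) = -64$)
$- \frac{491153}{-351541} + \frac{f{\left(-312 \right)}}{-251952} = - \frac{491153}{-351541} - \frac{64}{-251952} = \left(-491153\right) \left(- \frac{1}{351541}\right) - - \frac{4}{15747} = \frac{491153}{351541} + \frac{4}{15747} = \frac{7735592455}{5535716127}$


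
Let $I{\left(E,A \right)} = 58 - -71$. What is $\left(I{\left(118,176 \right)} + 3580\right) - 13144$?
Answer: $-9435$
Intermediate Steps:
$I{\left(E,A \right)} = 129$ ($I{\left(E,A \right)} = 58 + 71 = 129$)
$\left(I{\left(118,176 \right)} + 3580\right) - 13144 = \left(129 + 3580\right) - 13144 = 3709 - 13144 = -9435$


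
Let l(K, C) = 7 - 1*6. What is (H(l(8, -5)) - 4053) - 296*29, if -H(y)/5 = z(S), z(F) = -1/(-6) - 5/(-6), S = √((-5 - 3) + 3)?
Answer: -12642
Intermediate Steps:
l(K, C) = 1 (l(K, C) = 7 - 6 = 1)
S = I*√5 (S = √(-8 + 3) = √(-5) = I*√5 ≈ 2.2361*I)
z(F) = 1 (z(F) = -1*(-⅙) - 5*(-⅙) = ⅙ + ⅚ = 1)
H(y) = -5 (H(y) = -5*1 = -5)
(H(l(8, -5)) - 4053) - 296*29 = (-5 - 4053) - 296*29 = -4058 - 8584 = -12642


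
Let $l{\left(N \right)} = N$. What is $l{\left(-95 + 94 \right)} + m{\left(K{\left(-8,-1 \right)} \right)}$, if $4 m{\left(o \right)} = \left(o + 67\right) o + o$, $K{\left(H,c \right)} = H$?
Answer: $-121$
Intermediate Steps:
$m{\left(o \right)} = \frac{o}{4} + \frac{o \left(67 + o\right)}{4}$ ($m{\left(o \right)} = \frac{\left(o + 67\right) o + o}{4} = \frac{\left(67 + o\right) o + o}{4} = \frac{o \left(67 + o\right) + o}{4} = \frac{o + o \left(67 + o\right)}{4} = \frac{o}{4} + \frac{o \left(67 + o\right)}{4}$)
$l{\left(-95 + 94 \right)} + m{\left(K{\left(-8,-1 \right)} \right)} = \left(-95 + 94\right) + \frac{1}{4} \left(-8\right) \left(68 - 8\right) = -1 + \frac{1}{4} \left(-8\right) 60 = -1 - 120 = -121$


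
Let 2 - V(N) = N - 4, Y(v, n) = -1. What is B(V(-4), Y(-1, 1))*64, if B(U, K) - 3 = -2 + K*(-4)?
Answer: 320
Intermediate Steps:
V(N) = 6 - N (V(N) = 2 - (N - 4) = 2 - (-4 + N) = 2 + (4 - N) = 6 - N)
B(U, K) = 1 - 4*K (B(U, K) = 3 + (-2 + K*(-4)) = 3 + (-2 - 4*K) = 1 - 4*K)
B(V(-4), Y(-1, 1))*64 = (1 - 4*(-1))*64 = (1 + 4)*64 = 5*64 = 320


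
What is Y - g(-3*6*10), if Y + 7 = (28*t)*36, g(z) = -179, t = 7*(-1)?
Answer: -6884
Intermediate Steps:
t = -7
Y = -7063 (Y = -7 + (28*(-7))*36 = -7 - 196*36 = -7 - 7056 = -7063)
Y - g(-3*6*10) = -7063 - 1*(-179) = -7063 + 179 = -6884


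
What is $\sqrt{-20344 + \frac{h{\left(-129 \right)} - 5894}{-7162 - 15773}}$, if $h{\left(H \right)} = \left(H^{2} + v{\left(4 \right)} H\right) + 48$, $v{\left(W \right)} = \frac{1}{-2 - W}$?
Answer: $\frac{i \sqrt{4756213986590}}{15290} \approx 142.63 i$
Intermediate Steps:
$h{\left(H \right)} = 48 + H^{2} - \frac{H}{6}$ ($h{\left(H \right)} = \left(H^{2} + - \frac{1}{2 + 4} H\right) + 48 = \left(H^{2} + - \frac{1}{6} H\right) + 48 = \left(H^{2} + \left(-1\right) \frac{1}{6} H\right) + 48 = \left(H^{2} - \frac{H}{6}\right) + 48 = 48 + H^{2} - \frac{H}{6}$)
$\sqrt{-20344 + \frac{h{\left(-129 \right)} - 5894}{-7162 - 15773}} = \sqrt{-20344 + \frac{\left(48 + \left(-129\right)^{2} - - \frac{43}{2}\right) - 5894}{-7162 - 15773}} = \sqrt{-20344 + \frac{\left(48 + 16641 + \frac{43}{2}\right) - 5894}{-22935}} = \sqrt{-20344 + \left(\frac{33421}{2} - 5894\right) \left(- \frac{1}{22935}\right)} = \sqrt{-20344 + \frac{21633}{2} \left(- \frac{1}{22935}\right)} = \sqrt{-20344 - \frac{7211}{15290}} = \sqrt{- \frac{311066971}{15290}} = \frac{i \sqrt{4756213986590}}{15290}$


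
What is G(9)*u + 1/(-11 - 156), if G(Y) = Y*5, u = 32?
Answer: 240479/167 ≈ 1440.0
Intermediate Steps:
G(Y) = 5*Y
G(9)*u + 1/(-11 - 156) = (5*9)*32 + 1/(-11 - 156) = 45*32 + 1/(-167) = 1440 - 1/167 = 240479/167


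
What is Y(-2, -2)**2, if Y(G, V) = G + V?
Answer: 16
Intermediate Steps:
Y(-2, -2)**2 = (-2 - 2)**2 = (-4)**2 = 16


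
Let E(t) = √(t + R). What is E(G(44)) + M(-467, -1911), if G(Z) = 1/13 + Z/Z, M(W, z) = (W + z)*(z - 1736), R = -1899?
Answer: 8672566 + I*√320749/13 ≈ 8.6726e+6 + 43.565*I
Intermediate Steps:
M(W, z) = (-1736 + z)*(W + z) (M(W, z) = (W + z)*(-1736 + z) = (-1736 + z)*(W + z))
G(Z) = 14/13 (G(Z) = 1*(1/13) + 1 = 1/13 + 1 = 14/13)
E(t) = √(-1899 + t) (E(t) = √(t - 1899) = √(-1899 + t))
E(G(44)) + M(-467, -1911) = √(-1899 + 14/13) + ((-1911)² - 1736*(-467) - 1736*(-1911) - 467*(-1911)) = √(-24673/13) + (3651921 + 810712 + 3317496 + 892437) = I*√320749/13 + 8672566 = 8672566 + I*√320749/13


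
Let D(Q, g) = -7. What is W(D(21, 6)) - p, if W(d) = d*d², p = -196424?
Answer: 196081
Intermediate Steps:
W(d) = d³
W(D(21, 6)) - p = (-7)³ - 1*(-196424) = -343 + 196424 = 196081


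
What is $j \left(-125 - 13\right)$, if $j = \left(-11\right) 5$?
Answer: $7590$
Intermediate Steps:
$j = -55$
$j \left(-125 - 13\right) = - 55 \left(-125 - 13\right) = \left(-55\right) \left(-138\right) = 7590$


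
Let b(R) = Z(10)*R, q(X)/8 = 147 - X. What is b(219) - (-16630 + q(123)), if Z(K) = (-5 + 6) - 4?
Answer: 15781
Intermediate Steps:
Z(K) = -3 (Z(K) = 1 - 4 = -3)
q(X) = 1176 - 8*X (q(X) = 8*(147 - X) = 1176 - 8*X)
b(R) = -3*R
b(219) - (-16630 + q(123)) = -3*219 - (-16630 + (1176 - 8*123)) = -657 - (-16630 + (1176 - 984)) = -657 - (-16630 + 192) = -657 - 1*(-16438) = -657 + 16438 = 15781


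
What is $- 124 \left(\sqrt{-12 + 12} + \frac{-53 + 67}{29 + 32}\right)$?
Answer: $- \frac{1736}{61} \approx -28.459$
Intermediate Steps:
$- 124 \left(\sqrt{-12 + 12} + \frac{-53 + 67}{29 + 32}\right) = - 124 \left(\sqrt{0} + \frac{14}{61}\right) = - 124 \left(0 + 14 \cdot \frac{1}{61}\right) = - 124 \left(0 + \frac{14}{61}\right) = \left(-124\right) \frac{14}{61} = - \frac{1736}{61}$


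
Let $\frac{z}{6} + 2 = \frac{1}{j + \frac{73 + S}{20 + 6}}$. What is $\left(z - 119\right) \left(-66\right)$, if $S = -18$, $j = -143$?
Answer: $\frac{320006}{37} \approx 8648.8$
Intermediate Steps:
$z = - \frac{14704}{1221}$ ($z = -12 + \frac{6}{-143 + \frac{73 - 18}{20 + 6}} = -12 + \frac{6}{-143 + \frac{55}{26}} = -12 + \frac{6}{- \frac{3663}{26}} = -12 + 6 \left(- \frac{26}{3663}\right) = -12 - \frac{52}{1221} = - \frac{14704}{1221} \approx -12.043$)
$\left(z - 119\right) \left(-66\right) = \left(- \frac{14704}{1221} - 119\right) \left(-66\right) = \left(- \frac{160003}{1221}\right) \left(-66\right) = \frac{320006}{37}$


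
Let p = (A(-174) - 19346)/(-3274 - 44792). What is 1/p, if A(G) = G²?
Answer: -24033/5465 ≈ -4.3976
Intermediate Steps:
p = -5465/24033 (p = ((-174)² - 19346)/(-3274 - 44792) = (30276 - 19346)/(-48066) = 10930*(-1/48066) = -5465/24033 ≈ -0.22740)
1/p = 1/(-5465/24033) = -24033/5465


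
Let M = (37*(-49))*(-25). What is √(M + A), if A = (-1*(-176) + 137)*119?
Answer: 2*√20643 ≈ 287.35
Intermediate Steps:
A = 37247 (A = (176 + 137)*119 = 313*119 = 37247)
M = 45325 (M = -1813*(-25) = 45325)
√(M + A) = √(45325 + 37247) = √82572 = 2*√20643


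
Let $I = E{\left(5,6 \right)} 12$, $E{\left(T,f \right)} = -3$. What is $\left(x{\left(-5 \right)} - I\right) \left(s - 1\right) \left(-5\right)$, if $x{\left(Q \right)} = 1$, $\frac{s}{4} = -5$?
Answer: $3885$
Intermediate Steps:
$s = -20$ ($s = 4 \left(-5\right) = -20$)
$I = -36$ ($I = \left(-3\right) 12 = -36$)
$\left(x{\left(-5 \right)} - I\right) \left(s - 1\right) \left(-5\right) = \left(1 - -36\right) \left(-20 - 1\right) \left(-5\right) = \left(1 + 36\right) \left(\left(-21\right) \left(-5\right)\right) = 37 \cdot 105 = 3885$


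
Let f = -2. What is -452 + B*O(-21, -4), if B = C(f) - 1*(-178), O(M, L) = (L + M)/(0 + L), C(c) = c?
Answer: 648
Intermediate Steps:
O(M, L) = (L + M)/L
B = 176 (B = -2 - 1*(-178) = -2 + 178 = 176)
-452 + B*O(-21, -4) = -452 + 176*((-4 - 21)/(-4)) = -452 + 176*(-1/4*(-25)) = -452 + 176*(25/4) = -452 + 1100 = 648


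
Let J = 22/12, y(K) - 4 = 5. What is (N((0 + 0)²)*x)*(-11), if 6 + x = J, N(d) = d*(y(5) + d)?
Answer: 0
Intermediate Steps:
y(K) = 9 (y(K) = 4 + 5 = 9)
N(d) = d*(9 + d)
J = 11/6 (J = 22*(1/12) = 11/6 ≈ 1.8333)
x = -25/6 (x = -6 + 11/6 = -25/6 ≈ -4.1667)
(N((0 + 0)²)*x)*(-11) = (((0 + 0)²*(9 + (0 + 0)²))*(-25/6))*(-11) = ((0²*(9 + 0²))*(-25/6))*(-11) = ((0*(9 + 0))*(-25/6))*(-11) = ((0*9)*(-25/6))*(-11) = (0*(-25/6))*(-11) = 0*(-11) = 0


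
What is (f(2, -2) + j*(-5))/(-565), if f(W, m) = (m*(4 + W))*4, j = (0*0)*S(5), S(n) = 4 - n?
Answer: 48/565 ≈ 0.084956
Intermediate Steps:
j = 0 (j = (0*0)*(4 - 1*5) = 0*(4 - 5) = 0*(-1) = 0)
f(W, m) = 4*m*(4 + W)
(f(2, -2) + j*(-5))/(-565) = (4*(-2)*(4 + 2) + 0*(-5))/(-565) = (4*(-2)*6 + 0)*(-1/565) = (-48 + 0)*(-1/565) = -48*(-1/565) = 48/565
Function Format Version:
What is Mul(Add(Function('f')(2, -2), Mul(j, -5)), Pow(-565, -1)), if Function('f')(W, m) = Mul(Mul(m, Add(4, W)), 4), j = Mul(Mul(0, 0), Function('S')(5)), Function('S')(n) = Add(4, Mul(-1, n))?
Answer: Rational(48, 565) ≈ 0.084956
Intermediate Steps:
j = 0 (j = Mul(Mul(0, 0), Add(4, Mul(-1, 5))) = Mul(0, Add(4, -5)) = Mul(0, -1) = 0)
Function('f')(W, m) = Mul(4, m, Add(4, W))
Mul(Add(Function('f')(2, -2), Mul(j, -5)), Pow(-565, -1)) = Mul(Add(Mul(4, -2, Add(4, 2)), Mul(0, -5)), Pow(-565, -1)) = Mul(Add(Mul(4, -2, 6), 0), Rational(-1, 565)) = Mul(Add(-48, 0), Rational(-1, 565)) = Mul(-48, Rational(-1, 565)) = Rational(48, 565)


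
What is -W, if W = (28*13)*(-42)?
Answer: 15288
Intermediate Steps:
W = -15288 (W = 364*(-42) = -15288)
-W = -1*(-15288) = 15288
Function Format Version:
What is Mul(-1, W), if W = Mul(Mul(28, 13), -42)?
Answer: 15288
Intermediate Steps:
W = -15288 (W = Mul(364, -42) = -15288)
Mul(-1, W) = Mul(-1, -15288) = 15288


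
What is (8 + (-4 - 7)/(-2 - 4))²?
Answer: 3481/36 ≈ 96.694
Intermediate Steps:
(8 + (-4 - 7)/(-2 - 4))² = (8 - 11/(-6))² = (8 - 11*(-⅙))² = (8 + 11/6)² = (59/6)² = 3481/36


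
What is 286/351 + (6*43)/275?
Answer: 13016/7425 ≈ 1.7530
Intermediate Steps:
286/351 + (6*43)/275 = 286*(1/351) + 258*(1/275) = 22/27 + 258/275 = 13016/7425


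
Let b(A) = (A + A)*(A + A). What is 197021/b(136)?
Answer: 197021/73984 ≈ 2.6630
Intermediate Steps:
b(A) = 4*A² (b(A) = (2*A)*(2*A) = 4*A²)
197021/b(136) = 197021/((4*136²)) = 197021/((4*18496)) = 197021/73984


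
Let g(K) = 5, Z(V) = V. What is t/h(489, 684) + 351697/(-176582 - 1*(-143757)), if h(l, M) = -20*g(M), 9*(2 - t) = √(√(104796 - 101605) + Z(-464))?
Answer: -704707/65650 + I*√(464 - √3191)/900 ≈ -10.734 + 0.02243*I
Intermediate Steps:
t = 2 - √(-464 + √3191)/9 (t = 2 - √(√(104796 - 101605) - 464)/9 = 2 - √(√3191 - 464)/9 = 2 - √(-464 + √3191)/9 ≈ 2.0 - 2.243*I)
h(l, M) = -100 (h(l, M) = -20*5 = -100)
t/h(489, 684) + 351697/(-176582 - 1*(-143757)) = (2 - √(-464 + √3191)/9)/(-100) + 351697/(-176582 - 1*(-143757)) = (2 - √(-464 + √3191)/9)*(-1/100) + 351697/(-176582 + 143757) = (-1/50 + √(-464 + √3191)/900) + 351697/(-32825) = (-1/50 + √(-464 + √3191)/900) + 351697*(-1/32825) = (-1/50 + √(-464 + √3191)/900) - 351697/32825 = -704707/65650 + √(-464 + √3191)/900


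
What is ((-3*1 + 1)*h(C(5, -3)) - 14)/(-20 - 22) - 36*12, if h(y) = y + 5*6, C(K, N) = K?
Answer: -430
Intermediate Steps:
h(y) = 30 + y (h(y) = y + 30 = 30 + y)
((-3*1 + 1)*h(C(5, -3)) - 14)/(-20 - 22) - 36*12 = ((-3*1 + 1)*(30 + 5) - 14)/(-20 - 22) - 36*12 = ((-3 + 1)*35 - 14)/(-42) - 432 = (-2*35 - 14)*(-1/42) - 432 = (-70 - 14)*(-1/42) - 432 = -84*(-1/42) - 432 = 2 - 432 = -430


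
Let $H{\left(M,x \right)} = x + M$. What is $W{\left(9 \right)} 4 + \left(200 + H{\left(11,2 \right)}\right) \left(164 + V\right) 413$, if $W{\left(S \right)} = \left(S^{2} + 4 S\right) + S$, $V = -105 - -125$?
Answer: $16186800$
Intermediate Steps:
$H{\left(M,x \right)} = M + x$
$V = 20$ ($V = -105 + 125 = 20$)
$W{\left(S \right)} = S^{2} + 5 S$
$W{\left(9 \right)} 4 + \left(200 + H{\left(11,2 \right)}\right) \left(164 + V\right) 413 = 9 \left(5 + 9\right) 4 + \left(200 + \left(11 + 2\right)\right) \left(164 + 20\right) 413 = 9 \cdot 14 \cdot 4 + \left(200 + 13\right) 184 \cdot 413 = 126 \cdot 4 + 213 \cdot 184 \cdot 413 = 504 + 39192 \cdot 413 = 504 + 16186296 = 16186800$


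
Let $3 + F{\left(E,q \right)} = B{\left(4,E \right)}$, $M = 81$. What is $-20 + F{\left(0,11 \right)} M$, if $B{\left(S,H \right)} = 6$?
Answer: $223$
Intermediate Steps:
$F{\left(E,q \right)} = 3$ ($F{\left(E,q \right)} = -3 + 6 = 3$)
$-20 + F{\left(0,11 \right)} M = -20 + 3 \cdot 81 = -20 + 243 = 223$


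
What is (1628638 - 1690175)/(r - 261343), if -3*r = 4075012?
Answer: 184611/4859041 ≈ 0.037993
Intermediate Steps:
r = -4075012/3 (r = -1/3*4075012 = -4075012/3 ≈ -1.3583e+6)
(1628638 - 1690175)/(r - 261343) = (1628638 - 1690175)/(-4075012/3 - 261343) = -61537/(-4859041/3) = -61537*(-3/4859041) = 184611/4859041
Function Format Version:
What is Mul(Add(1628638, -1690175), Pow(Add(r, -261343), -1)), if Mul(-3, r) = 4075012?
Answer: Rational(184611, 4859041) ≈ 0.037993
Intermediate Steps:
r = Rational(-4075012, 3) (r = Mul(Rational(-1, 3), 4075012) = Rational(-4075012, 3) ≈ -1.3583e+6)
Mul(Add(1628638, -1690175), Pow(Add(r, -261343), -1)) = Mul(Add(1628638, -1690175), Pow(Add(Rational(-4075012, 3), -261343), -1)) = Mul(-61537, Pow(Rational(-4859041, 3), -1)) = Mul(-61537, Rational(-3, 4859041)) = Rational(184611, 4859041)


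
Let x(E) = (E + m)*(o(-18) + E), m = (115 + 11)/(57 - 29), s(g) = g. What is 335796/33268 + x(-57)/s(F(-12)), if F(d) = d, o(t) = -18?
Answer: -21160533/66536 ≈ -318.03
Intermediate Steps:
m = 9/2 (m = 126/28 = 126*(1/28) = 9/2 ≈ 4.5000)
x(E) = (-18 + E)*(9/2 + E) (x(E) = (E + 9/2)*(-18 + E) = (9/2 + E)*(-18 + E) = (-18 + E)*(9/2 + E))
335796/33268 + x(-57)/s(F(-12)) = 335796/33268 + (-81 + (-57)² - 27/2*(-57))/(-12) = 335796*(1/33268) + (-81 + 3249 + 1539/2)*(-1/12) = 83949/8317 + (7875/2)*(-1/12) = 83949/8317 - 2625/8 = -21160533/66536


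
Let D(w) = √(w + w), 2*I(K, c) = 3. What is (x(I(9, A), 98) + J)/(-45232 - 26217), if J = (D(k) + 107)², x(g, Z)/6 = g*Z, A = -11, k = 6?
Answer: -12343/71449 - 428*√3/71449 ≈ -0.18313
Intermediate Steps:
I(K, c) = 3/2 (I(K, c) = (½)*3 = 3/2)
x(g, Z) = 6*Z*g (x(g, Z) = 6*(g*Z) = 6*(Z*g) = 6*Z*g)
D(w) = √2*√w (D(w) = √(2*w) = √2*√w)
J = (107 + 2*√3)² (J = (√2*√6 + 107)² = (2*√3 + 107)² = (107 + 2*√3)² ≈ 12202.)
(x(I(9, A), 98) + J)/(-45232 - 26217) = (6*98*(3/2) + (11461 + 428*√3))/(-45232 - 26217) = (882 + (11461 + 428*√3))/(-71449) = (12343 + 428*√3)*(-1/71449) = -12343/71449 - 428*√3/71449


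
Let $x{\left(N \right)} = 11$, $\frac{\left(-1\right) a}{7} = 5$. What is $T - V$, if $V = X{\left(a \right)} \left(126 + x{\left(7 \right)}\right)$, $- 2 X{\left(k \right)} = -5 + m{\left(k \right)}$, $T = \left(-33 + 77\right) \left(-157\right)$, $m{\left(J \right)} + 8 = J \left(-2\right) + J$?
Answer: $-5401$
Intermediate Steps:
$m{\left(J \right)} = -8 - J$ ($m{\left(J \right)} = -8 + \left(J \left(-2\right) + J\right) = -8 + \left(- 2 J + J\right) = -8 - J$)
$a = -35$ ($a = \left(-7\right) 5 = -35$)
$T = -6908$ ($T = 44 \left(-157\right) = -6908$)
$X{\left(k \right)} = \frac{13}{2} + \frac{k}{2}$ ($X{\left(k \right)} = - \frac{-5 - \left(8 + k\right)}{2} = - \frac{-13 - k}{2} = \frac{13}{2} + \frac{k}{2}$)
$V = -1507$ ($V = \left(\frac{13}{2} + \frac{1}{2} \left(-35\right)\right) \left(126 + 11\right) = \left(\frac{13}{2} - \frac{35}{2}\right) 137 = \left(-11\right) 137 = -1507$)
$T - V = -6908 - -1507 = -6908 + 1507 = -5401$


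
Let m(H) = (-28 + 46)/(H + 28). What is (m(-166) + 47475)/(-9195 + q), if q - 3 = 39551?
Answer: 1091922/698257 ≈ 1.5638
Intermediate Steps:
m(H) = 18/(28 + H)
q = 39554 (q = 3 + 39551 = 39554)
(m(-166) + 47475)/(-9195 + q) = (18/(28 - 166) + 47475)/(-9195 + 39554) = (18/(-138) + 47475)/30359 = (18*(-1/138) + 47475)*(1/30359) = (-3/23 + 47475)*(1/30359) = (1091922/23)*(1/30359) = 1091922/698257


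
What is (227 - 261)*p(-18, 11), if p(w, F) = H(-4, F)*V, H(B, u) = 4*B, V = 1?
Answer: 544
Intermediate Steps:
p(w, F) = -16 (p(w, F) = (4*(-4))*1 = -16*1 = -16)
(227 - 261)*p(-18, 11) = (227 - 261)*(-16) = -34*(-16) = 544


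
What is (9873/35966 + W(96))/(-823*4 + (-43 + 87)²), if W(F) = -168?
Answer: 2010805/16256632 ≈ 0.12369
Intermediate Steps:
(9873/35966 + W(96))/(-823*4 + (-43 + 87)²) = (9873/35966 - 168)/(-823*4 + (-43 + 87)²) = (9873*(1/35966) - 168)/(-3292 + 44²) = (9873/35966 - 168)/(-3292 + 1936) = -6032415/35966/(-1356) = -6032415/35966*(-1/1356) = 2010805/16256632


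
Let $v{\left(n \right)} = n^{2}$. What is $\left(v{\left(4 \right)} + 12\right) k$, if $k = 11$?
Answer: $308$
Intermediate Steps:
$\left(v{\left(4 \right)} + 12\right) k = \left(4^{2} + 12\right) 11 = \left(16 + 12\right) 11 = 28 \cdot 11 = 308$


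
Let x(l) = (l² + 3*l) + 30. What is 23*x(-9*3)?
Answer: 15594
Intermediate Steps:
x(l) = 30 + l² + 3*l
23*x(-9*3) = 23*(30 + (-9*3)² + 3*(-9*3)) = 23*(30 + (-27)² + 3*(-27)) = 23*(30 + 729 - 81) = 23*678 = 15594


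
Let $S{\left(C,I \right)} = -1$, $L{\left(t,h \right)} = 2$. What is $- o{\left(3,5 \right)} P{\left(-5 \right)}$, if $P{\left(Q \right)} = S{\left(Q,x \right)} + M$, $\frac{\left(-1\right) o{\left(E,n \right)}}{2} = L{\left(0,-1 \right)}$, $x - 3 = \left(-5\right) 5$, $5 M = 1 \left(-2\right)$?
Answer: $- \frac{28}{5} \approx -5.6$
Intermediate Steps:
$M = - \frac{2}{5}$ ($M = \frac{1 \left(-2\right)}{5} = \frac{1}{5} \left(-2\right) = - \frac{2}{5} \approx -0.4$)
$x = -22$ ($x = 3 - 25 = -22$)
$o{\left(E,n \right)} = -4$ ($o{\left(E,n \right)} = \left(-2\right) 2 = -4$)
$P{\left(Q \right)} = - \frac{7}{5}$ ($P{\left(Q \right)} = -1 - \frac{2}{5} = - \frac{7}{5}$)
$- o{\left(3,5 \right)} P{\left(-5 \right)} = \left(-1\right) \left(-4\right) \left(- \frac{7}{5}\right) = 4 \left(- \frac{7}{5}\right) = - \frac{28}{5}$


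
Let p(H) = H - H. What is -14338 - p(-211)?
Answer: -14338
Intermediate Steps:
p(H) = 0
-14338 - p(-211) = -14338 - 1*0 = -14338 + 0 = -14338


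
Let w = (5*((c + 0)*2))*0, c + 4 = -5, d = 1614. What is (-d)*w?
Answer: 0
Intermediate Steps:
c = -9 (c = -4 - 5 = -9)
w = 0 (w = (5*((-9 + 0)*2))*0 = (5*(-9*2))*0 = (5*(-18))*0 = -90*0 = 0)
(-d)*w = -1*1614*0 = -1614*0 = 0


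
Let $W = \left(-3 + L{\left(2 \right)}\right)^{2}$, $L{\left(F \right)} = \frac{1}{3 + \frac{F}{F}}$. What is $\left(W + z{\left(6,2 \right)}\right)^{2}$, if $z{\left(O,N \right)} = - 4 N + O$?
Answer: $\frac{7921}{256} \approx 30.941$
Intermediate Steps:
$z{\left(O,N \right)} = O - 4 N$
$L{\left(F \right)} = \frac{1}{4}$ ($L{\left(F \right)} = \frac{1}{3 + 1} = \frac{1}{4}$)
$W = \frac{121}{16}$ ($W = \left(-3 + \frac{1}{4}\right)^{2} = \left(- \frac{11}{4}\right)^{2} = \frac{121}{16} \approx 7.5625$)
$\left(W + z{\left(6,2 \right)}\right)^{2} = \left(\frac{121}{16} + \left(6 - 8\right)\right)^{2} = \left(\frac{121}{16} - 2\right)^{2} = \left(\frac{89}{16}\right)^{2} = \frac{7921}{256}$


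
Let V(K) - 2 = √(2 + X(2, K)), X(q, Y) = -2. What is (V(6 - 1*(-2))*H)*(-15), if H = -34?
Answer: 1020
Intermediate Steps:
V(K) = 2 (V(K) = 2 + √(2 - 2) = 2 + √0 = 2 + 0 = 2)
(V(6 - 1*(-2))*H)*(-15) = (2*(-34))*(-15) = -68*(-15) = 1020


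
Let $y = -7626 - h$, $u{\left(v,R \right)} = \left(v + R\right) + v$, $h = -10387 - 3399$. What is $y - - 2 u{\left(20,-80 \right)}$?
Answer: $6080$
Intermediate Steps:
$h = -13786$
$u{\left(v,R \right)} = R + 2 v$ ($u{\left(v,R \right)} = \left(R + v\right) + v = R + 2 v$)
$y = 6160$ ($y = -7626 - -13786 = -7626 + 13786 = 6160$)
$y - - 2 u{\left(20,-80 \right)} = 6160 - - 2 \left(-80 + 2 \cdot 20\right) = 6160 - - 2 \left(-80 + 40\right) = 6160 - \left(-2\right) \left(-40\right) = 6160 - 80 = 6080$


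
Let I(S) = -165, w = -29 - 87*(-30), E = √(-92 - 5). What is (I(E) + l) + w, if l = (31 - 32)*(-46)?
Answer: 2462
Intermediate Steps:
E = I*√97 (E = √(-97) = I*√97 ≈ 9.8489*I)
w = 2581 (w = -29 + 2610 = 2581)
l = 46 (l = -1*(-46) = 46)
(I(E) + l) + w = (-165 + 46) + 2581 = -119 + 2581 = 2462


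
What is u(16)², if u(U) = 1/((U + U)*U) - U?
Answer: 67092481/262144 ≈ 255.94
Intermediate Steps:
u(U) = 1/(2*U²) - U (u(U) = 1/(((2*U))*U) - U = (1/(2*U))/U - U = 1/(2*U²) - U)
u(16)² = ((½)/16² - 1*16)² = ((½)*(1/256) - 16)² = (1/512 - 16)² = (-8191/512)² = 67092481/262144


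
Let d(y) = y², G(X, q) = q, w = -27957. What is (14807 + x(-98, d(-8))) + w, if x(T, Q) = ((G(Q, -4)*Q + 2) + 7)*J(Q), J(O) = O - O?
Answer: -13150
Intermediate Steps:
J(O) = 0
x(T, Q) = 0 (x(T, Q) = ((-4*Q + 2) + 7)*0 = ((2 - 4*Q) + 7)*0 = (9 - 4*Q)*0 = 0)
(14807 + x(-98, d(-8))) + w = (14807 + 0) - 27957 = 14807 - 27957 = -13150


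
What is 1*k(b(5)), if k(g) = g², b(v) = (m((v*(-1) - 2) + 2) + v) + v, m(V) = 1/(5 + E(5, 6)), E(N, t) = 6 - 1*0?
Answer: 12321/121 ≈ 101.83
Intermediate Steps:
E(N, t) = 6 (E(N, t) = 6 + 0 = 6)
m(V) = 1/11 (m(V) = 1/(5 + 6) = 1/11)
b(v) = 1/11 + 2*v (b(v) = (1/11 + v) + v = 1/11 + 2*v)
1*k(b(5)) = 1*(1/11 + 2*5)² = 1*(1/11 + 10)² = 1*(111/11)² = 1*(12321/121) = 12321/121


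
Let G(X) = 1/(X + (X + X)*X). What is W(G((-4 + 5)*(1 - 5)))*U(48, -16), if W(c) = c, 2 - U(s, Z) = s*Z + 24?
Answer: 373/14 ≈ 26.643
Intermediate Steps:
G(X) = 1/(X + 2*X²) (G(X) = 1/(X + (2*X)*X) = 1/(X + 2*X²))
U(s, Z) = -22 - Z*s (U(s, Z) = 2 - (s*Z + 24) = 2 - (Z*s + 24) = 2 - (24 + Z*s) = 2 + (-24 - Z*s) = -22 - Z*s)
W(G((-4 + 5)*(1 - 5)))*U(48, -16) = (1/((((-4 + 5)*(1 - 5)))*(1 + 2*((-4 + 5)*(1 - 5)))))*(-22 - 1*(-16)*48) = (1/(((1*(-4)))*(1 + 2*(1*(-4)))))*(-22 + 768) = (1/((-4)*(1 + 2*(-4))))*746 = -1/(4*(1 - 8))*746 = -¼/(-7)*746 = -¼*(-⅐)*746 = (1/28)*746 = 373/14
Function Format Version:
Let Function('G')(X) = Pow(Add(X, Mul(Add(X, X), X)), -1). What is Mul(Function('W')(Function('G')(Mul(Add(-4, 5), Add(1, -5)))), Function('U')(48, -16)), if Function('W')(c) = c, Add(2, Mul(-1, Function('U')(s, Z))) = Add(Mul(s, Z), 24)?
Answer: Rational(373, 14) ≈ 26.643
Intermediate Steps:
Function('G')(X) = Pow(Add(X, Mul(2, Pow(X, 2))), -1) (Function('G')(X) = Pow(Add(X, Mul(Mul(2, X), X)), -1) = Pow(Add(X, Mul(2, Pow(X, 2))), -1))
Function('U')(s, Z) = Add(-22, Mul(-1, Z, s)) (Function('U')(s, Z) = Add(2, Mul(-1, Add(Mul(s, Z), 24))) = Add(2, Mul(-1, Add(Mul(Z, s), 24))) = Add(2, Mul(-1, Add(24, Mul(Z, s)))) = Add(2, Add(-24, Mul(-1, Z, s))) = Add(-22, Mul(-1, Z, s)))
Mul(Function('W')(Function('G')(Mul(Add(-4, 5), Add(1, -5)))), Function('U')(48, -16)) = Mul(Mul(Pow(Mul(Add(-4, 5), Add(1, -5)), -1), Pow(Add(1, Mul(2, Mul(Add(-4, 5), Add(1, -5)))), -1)), Add(-22, Mul(-1, -16, 48))) = Mul(Mul(Pow(Mul(1, -4), -1), Pow(Add(1, Mul(2, Mul(1, -4))), -1)), Add(-22, 768)) = Mul(Mul(Pow(-4, -1), Pow(Add(1, Mul(2, -4)), -1)), 746) = Mul(Mul(Rational(-1, 4), Pow(Add(1, -8), -1)), 746) = Mul(Mul(Rational(-1, 4), Pow(-7, -1)), 746) = Mul(Mul(Rational(-1, 4), Rational(-1, 7)), 746) = Mul(Rational(1, 28), 746) = Rational(373, 14)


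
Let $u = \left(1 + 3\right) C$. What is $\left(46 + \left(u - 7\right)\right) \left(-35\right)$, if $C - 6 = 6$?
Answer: $-3045$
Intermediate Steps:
$C = 12$ ($C = 6 + 6 = 12$)
$u = 48$ ($u = \left(1 + 3\right) 12 = 4 \cdot 12 = 48$)
$\left(46 + \left(u - 7\right)\right) \left(-35\right) = \left(46 + \left(48 - 7\right)\right) \left(-35\right) = \left(46 + 41\right) \left(-35\right) = 87 \left(-35\right) = -3045$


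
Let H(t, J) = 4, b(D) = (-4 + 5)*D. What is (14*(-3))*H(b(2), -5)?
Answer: -168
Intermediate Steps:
b(D) = D (b(D) = 1*D = D)
(14*(-3))*H(b(2), -5) = (14*(-3))*4 = -42*4 = -168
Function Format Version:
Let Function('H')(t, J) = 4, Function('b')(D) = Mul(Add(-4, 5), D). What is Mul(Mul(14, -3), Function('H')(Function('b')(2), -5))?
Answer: -168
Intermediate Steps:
Function('b')(D) = D (Function('b')(D) = Mul(1, D) = D)
Mul(Mul(14, -3), Function('H')(Function('b')(2), -5)) = Mul(Mul(14, -3), 4) = Mul(-42, 4) = -168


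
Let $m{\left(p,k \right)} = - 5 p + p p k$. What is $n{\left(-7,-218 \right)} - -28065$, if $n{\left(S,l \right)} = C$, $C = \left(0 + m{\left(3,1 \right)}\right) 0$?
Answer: $28065$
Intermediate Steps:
$m{\left(p,k \right)} = - 5 p + k p^{2}$ ($m{\left(p,k \right)} = - 5 p + p^{2} k = - 5 p + k p^{2}$)
$C = 0$ ($C = \left(0 + 3 \left(-5 + 1 \cdot 3\right)\right) 0 = \left(0 + 3 \left(-5 + 3\right)\right) 0 = \left(0 + 3 \left(-2\right)\right) 0 = \left(0 - 6\right) 0 = \left(-6\right) 0 = 0$)
$n{\left(S,l \right)} = 0$
$n{\left(-7,-218 \right)} - -28065 = 0 - -28065 = 0 + 28065 = 28065$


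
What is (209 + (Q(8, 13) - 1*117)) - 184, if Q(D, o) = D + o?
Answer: -71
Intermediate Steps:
(209 + (Q(8, 13) - 1*117)) - 184 = (209 + ((8 + 13) - 1*117)) - 184 = (209 + (21 - 117)) - 184 = (209 - 96) - 184 = 113 - 184 = -71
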